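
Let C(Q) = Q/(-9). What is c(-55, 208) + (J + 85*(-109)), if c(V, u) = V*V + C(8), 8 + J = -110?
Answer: -57230/9 ≈ -6358.9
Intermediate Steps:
C(Q) = -Q/9 (C(Q) = Q*(-⅑) = -Q/9)
J = -118 (J = -8 - 110 = -118)
c(V, u) = -8/9 + V² (c(V, u) = V*V - ⅑*8 = V² - 8/9 = -8/9 + V²)
c(-55, 208) + (J + 85*(-109)) = (-8/9 + (-55)²) + (-118 + 85*(-109)) = (-8/9 + 3025) + (-118 - 9265) = 27217/9 - 9383 = -57230/9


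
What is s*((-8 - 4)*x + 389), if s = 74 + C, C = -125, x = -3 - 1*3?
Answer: -23511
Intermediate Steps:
x = -6 (x = -3 - 3 = -6)
s = -51 (s = 74 - 125 = -51)
s*((-8 - 4)*x + 389) = -51*((-8 - 4)*(-6) + 389) = -51*(-12*(-6) + 389) = -51*(72 + 389) = -51*461 = -23511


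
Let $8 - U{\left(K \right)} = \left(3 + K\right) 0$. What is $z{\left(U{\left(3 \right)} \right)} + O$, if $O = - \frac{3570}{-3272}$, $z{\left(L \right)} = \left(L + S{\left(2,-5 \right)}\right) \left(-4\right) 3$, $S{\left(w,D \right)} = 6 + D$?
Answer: $- \frac{174903}{1636} \approx -106.91$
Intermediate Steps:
$U{\left(K \right)} = 8$ ($U{\left(K \right)} = 8 - \left(3 + K\right) 0 = 8 - 0 = 8 + 0 = 8$)
$z{\left(L \right)} = -12 - 12 L$ ($z{\left(L \right)} = \left(L + \left(6 - 5\right)\right) \left(-4\right) 3 = \left(L + 1\right) \left(-4\right) 3 = \left(1 + L\right) \left(-4\right) 3 = \left(-4 - 4 L\right) 3 = -12 - 12 L$)
$O = \frac{1785}{1636}$ ($O = \left(-3570\right) \left(- \frac{1}{3272}\right) = \frac{1785}{1636} \approx 1.0911$)
$z{\left(U{\left(3 \right)} \right)} + O = \left(-12 - 96\right) + \frac{1785}{1636} = -108 + \frac{1785}{1636} = - \frac{174903}{1636}$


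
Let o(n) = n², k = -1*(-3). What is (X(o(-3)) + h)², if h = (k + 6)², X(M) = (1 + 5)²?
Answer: 13689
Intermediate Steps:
k = 3
X(M) = 36 (X(M) = 6² = 36)
h = 81 (h = (3 + 6)² = 9² = 81)
(X(o(-3)) + h)² = (36 + 81)² = 117² = 13689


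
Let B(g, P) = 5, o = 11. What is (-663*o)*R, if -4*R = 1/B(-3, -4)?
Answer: 7293/20 ≈ 364.65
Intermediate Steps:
R = -1/20 (R = -¼/5 = -¼*⅕ = -1/20 ≈ -0.050000)
(-663*o)*R = -663*11*(-1/20) = -7293*(-1/20) = 7293/20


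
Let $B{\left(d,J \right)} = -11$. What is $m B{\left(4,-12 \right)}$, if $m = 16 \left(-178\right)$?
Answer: $31328$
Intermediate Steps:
$m = -2848$
$m B{\left(4,-12 \right)} = \left(-2848\right) \left(-11\right) = 31328$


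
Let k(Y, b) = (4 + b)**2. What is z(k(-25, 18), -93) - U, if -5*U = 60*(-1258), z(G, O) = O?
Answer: -15189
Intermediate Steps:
U = 15096 (U = -12*(-1258) = -1/5*(-75480) = 15096)
z(k(-25, 18), -93) - U = -93 - 1*15096 = -93 - 15096 = -15189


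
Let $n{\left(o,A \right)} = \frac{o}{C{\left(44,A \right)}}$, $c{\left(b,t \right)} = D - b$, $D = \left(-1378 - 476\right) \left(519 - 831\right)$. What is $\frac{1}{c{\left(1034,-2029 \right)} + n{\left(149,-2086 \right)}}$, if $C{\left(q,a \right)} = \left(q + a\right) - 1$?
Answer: $\frac{2043}{1179656653} \approx 1.7319 \cdot 10^{-6}$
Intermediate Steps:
$C{\left(q,a \right)} = -1 + a + q$ ($C{\left(q,a \right)} = \left(a + q\right) - 1 = -1 + a + q$)
$D = 578448$ ($D = \left(-1854\right) \left(-312\right) = 578448$)
$c{\left(b,t \right)} = 578448 - b$
$n{\left(o,A \right)} = \frac{o}{43 + A}$ ($n{\left(o,A \right)} = \frac{o}{-1 + A + 44} = \frac{o}{43 + A}$)
$\frac{1}{c{\left(1034,-2029 \right)} + n{\left(149,-2086 \right)}} = \frac{1}{\left(578448 - 1034\right) + \frac{149}{43 - 2086}} = \frac{1}{\left(578448 - 1034\right) + \frac{149}{-2043}} = \frac{1}{577414 + 149 \left(- \frac{1}{2043}\right)} = \frac{1}{577414 - \frac{149}{2043}} = \frac{1}{\frac{1179656653}{2043}} = \frac{2043}{1179656653}$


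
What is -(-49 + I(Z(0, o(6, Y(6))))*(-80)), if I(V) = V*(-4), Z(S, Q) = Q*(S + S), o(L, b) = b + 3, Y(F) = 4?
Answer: 49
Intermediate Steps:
o(L, b) = 3 + b
Z(S, Q) = 2*Q*S (Z(S, Q) = Q*(2*S) = 2*Q*S)
I(V) = -4*V
-(-49 + I(Z(0, o(6, Y(6))))*(-80)) = -(-49 - 8*(3 + 4)*0*(-80)) = -(-49 - 8*7*0*(-80)) = -(-49 - 4*0*(-80)) = -(-49 + 0*(-80)) = -(-49 + 0) = -1*(-49) = 49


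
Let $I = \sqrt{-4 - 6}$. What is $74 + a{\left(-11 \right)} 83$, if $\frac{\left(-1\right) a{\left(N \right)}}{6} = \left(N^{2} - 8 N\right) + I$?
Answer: $-104008 - 498 i \sqrt{10} \approx -1.0401 \cdot 10^{5} - 1574.8 i$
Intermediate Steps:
$I = i \sqrt{10}$ ($I = \sqrt{-10} = i \sqrt{10} \approx 3.1623 i$)
$a{\left(N \right)} = - 6 N^{2} + 48 N - 6 i \sqrt{10}$ ($a{\left(N \right)} = - 6 \left(\left(N^{2} - 8 N\right) + i \sqrt{10}\right) = - 6 \left(N^{2} - 8 N + i \sqrt{10}\right) = - 6 N^{2} + 48 N - 6 i \sqrt{10}$)
$74 + a{\left(-11 \right)} 83 = 74 + \left(- 6 \left(-11\right)^{2} + 48 \left(-11\right) - 6 i \sqrt{10}\right) 83 = 74 + \left(\left(-6\right) 121 - 528 - 6 i \sqrt{10}\right) 83 = 74 + \left(-726 - 528 - 6 i \sqrt{10}\right) 83 = 74 + \left(-1254 - 6 i \sqrt{10}\right) 83 = 74 - \left(104082 + 498 i \sqrt{10}\right) = -104008 - 498 i \sqrt{10}$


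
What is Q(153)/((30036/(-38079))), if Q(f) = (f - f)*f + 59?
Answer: -748887/10012 ≈ -74.799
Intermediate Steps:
Q(f) = 59 (Q(f) = 0*f + 59 = 0 + 59 = 59)
Q(153)/((30036/(-38079))) = 59/((30036/(-38079))) = 59/((30036*(-1/38079))) = 59/(-10012/12693) = 59*(-12693/10012) = -748887/10012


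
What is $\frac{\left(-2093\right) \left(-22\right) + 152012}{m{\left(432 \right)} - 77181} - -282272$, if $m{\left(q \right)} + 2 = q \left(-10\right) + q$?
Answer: $\frac{22883875254}{81071} \approx 2.8227 \cdot 10^{5}$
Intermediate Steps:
$m{\left(q \right)} = -2 - 9 q$ ($m{\left(q \right)} = -2 + \left(q \left(-10\right) + q\right) = -2 + \left(- 10 q + q\right) = -2 - 9 q$)
$\frac{\left(-2093\right) \left(-22\right) + 152012}{m{\left(432 \right)} - 77181} - -282272 = \frac{\left(-2093\right) \left(-22\right) + 152012}{\left(-2 - 3888\right) - 77181} - -282272 = \frac{46046 + 152012}{\left(-2 - 3888\right) - 77181} + 282272 = \frac{198058}{-3890 - 77181} + 282272 = \frac{198058}{-81071} + 282272 = 198058 \left(- \frac{1}{81071}\right) + 282272 = - \frac{198058}{81071} + 282272 = \frac{22883875254}{81071}$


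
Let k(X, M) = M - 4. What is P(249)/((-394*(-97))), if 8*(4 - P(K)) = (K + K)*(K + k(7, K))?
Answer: -61495/76436 ≈ -0.80453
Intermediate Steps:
k(X, M) = -4 + M
P(K) = 4 - K*(-4 + 2*K)/4 (P(K) = 4 - (K + K)*(K + (-4 + K))/8 = 4 - 2*K*(-4 + 2*K)/8 = 4 - K*(-4 + 2*K)/4)
P(249)/((-394*(-97))) = (4 + 249 - ½*249²)/((-394*(-97))) = (4 + 249 - ½*62001)/38218 = (4 + 249 - 62001/2)*(1/38218) = -61495/2*1/38218 = -61495/76436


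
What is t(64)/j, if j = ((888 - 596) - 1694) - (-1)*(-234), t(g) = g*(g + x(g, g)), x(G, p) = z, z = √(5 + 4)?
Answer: -1072/409 ≈ -2.6210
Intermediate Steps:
z = 3 (z = √9 = 3)
x(G, p) = 3
t(g) = g*(3 + g) (t(g) = g*(g + 3) = g*(3 + g))
j = -1636 (j = (292 - 1694) - 1*234 = -1402 - 234 = -1636)
t(64)/j = (64*(3 + 64))/(-1636) = (64*67)*(-1/1636) = 4288*(-1/1636) = -1072/409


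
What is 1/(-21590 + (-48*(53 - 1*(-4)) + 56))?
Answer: -1/24270 ≈ -4.1203e-5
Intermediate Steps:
1/(-21590 + (-48*(53 - 1*(-4)) + 56)) = 1/(-21590 + (-48*(53 + 4) + 56)) = 1/(-21590 + (-48*57 + 56)) = 1/(-21590 + (-2736 + 56)) = 1/(-21590 - 2680) = 1/(-24270) = -1/24270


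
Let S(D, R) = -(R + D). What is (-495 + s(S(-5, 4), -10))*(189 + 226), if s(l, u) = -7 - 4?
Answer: -209990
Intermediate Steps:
S(D, R) = -D - R (S(D, R) = -(D + R) = -D - R)
s(l, u) = -11
(-495 + s(S(-5, 4), -10))*(189 + 226) = (-495 - 11)*(189 + 226) = -506*415 = -209990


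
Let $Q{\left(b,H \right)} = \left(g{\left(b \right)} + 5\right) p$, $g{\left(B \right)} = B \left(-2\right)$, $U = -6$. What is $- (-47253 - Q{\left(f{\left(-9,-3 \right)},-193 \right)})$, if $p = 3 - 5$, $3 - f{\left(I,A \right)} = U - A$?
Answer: $47267$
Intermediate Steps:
$f{\left(I,A \right)} = 9 + A$ ($f{\left(I,A \right)} = 3 - \left(-6 - A\right) = 3 + \left(6 + A\right) = 9 + A$)
$p = -2$ ($p = 3 - 5 = -2$)
$g{\left(B \right)} = - 2 B$
$Q{\left(b,H \right)} = -10 + 4 b$ ($Q{\left(b,H \right)} = \left(- 2 b + 5\right) \left(-2\right) = \left(5 - 2 b\right) \left(-2\right) = -10 + 4 b$)
$- (-47253 - Q{\left(f{\left(-9,-3 \right)},-193 \right)}) = - (-47253 - \left(-10 + 4 \left(9 - 3\right)\right)) = - (-47253 - \left(-10 + 4 \cdot 6\right)) = - (-47253 - \left(-10 + 24\right)) = - (-47253 - 14) = \left(-1\right) \left(-47267\right) = 47267$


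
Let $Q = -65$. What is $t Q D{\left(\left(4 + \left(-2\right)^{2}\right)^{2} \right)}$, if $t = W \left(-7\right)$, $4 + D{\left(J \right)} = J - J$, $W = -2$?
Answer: $3640$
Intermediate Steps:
$D{\left(J \right)} = -4$ ($D{\left(J \right)} = -4 + \left(J - J\right) = -4 + 0 = -4$)
$t = 14$ ($t = \left(-2\right) \left(-7\right) = 14$)
$t Q D{\left(\left(4 + \left(-2\right)^{2}\right)^{2} \right)} = 14 \left(-65\right) \left(-4\right) = \left(-910\right) \left(-4\right) = 3640$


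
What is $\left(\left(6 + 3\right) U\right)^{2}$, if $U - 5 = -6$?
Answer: $81$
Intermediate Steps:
$U = -1$ ($U = 5 - 6 = -1$)
$\left(\left(6 + 3\right) U\right)^{2} = \left(\left(6 + 3\right) \left(-1\right)\right)^{2} = \left(9 \left(-1\right)\right)^{2} = \left(-9\right)^{2} = 81$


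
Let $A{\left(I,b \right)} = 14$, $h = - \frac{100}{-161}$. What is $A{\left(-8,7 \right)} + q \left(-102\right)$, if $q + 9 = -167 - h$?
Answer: $\frac{2902726}{161} \approx 18029.0$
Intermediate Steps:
$h = \frac{100}{161}$ ($h = \left(-100\right) \left(- \frac{1}{161}\right) = \frac{100}{161} \approx 0.62112$)
$q = - \frac{28436}{161}$ ($q = -9 - \frac{26987}{161} = - \frac{28436}{161} \approx -176.62$)
$A{\left(-8,7 \right)} + q \left(-102\right) = 14 - - \frac{2900472}{161} = 14 + \frac{2900472}{161} = \frac{2902726}{161}$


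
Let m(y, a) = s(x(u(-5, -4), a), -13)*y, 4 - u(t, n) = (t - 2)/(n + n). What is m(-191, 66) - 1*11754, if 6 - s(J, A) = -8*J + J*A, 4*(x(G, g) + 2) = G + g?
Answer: -2374179/32 ≈ -74193.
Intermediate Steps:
u(t, n) = 4 - (-2 + t)/(2*n) (u(t, n) = 4 - (t - 2)/(n + n) = 4 - (-2 + t)/(2*n))
x(G, g) = -2 + G/4 + g/4 (x(G, g) = -2 + (G + g)/4 = -2 + (G/4 + g/4) = -2 + G/4 + g/4)
s(J, A) = 6 + 8*J - A*J (s(J, A) = 6 - (-8*J + J*A) = 6 - (-8*J + A*J) = 6 + (8*J - A*J) = 6 + 8*J - A*J)
m(y, a) = y*(-627/32 + 21*a/4) (m(y, a) = (6 + 8*(-2 + ((½)*(2 - 1*(-5) + 8*(-4))/(-4))/4 + a/4) - 1*(-13)*(-2 + ((½)*(2 - 1*(-5) + 8*(-4))/(-4))/4 + a/4))*y = (6 + 8*(-2 + ((½)*(-¼)*(2 + 5 - 32))/4 + a/4) - 1*(-13)*(-2 + ((½)*(-¼)*(2 + 5 - 32))/4 + a/4))*y = (6 + 8*(-2 + ((½)*(-¼)*(-25))/4 + a/4) - 1*(-13)*(-2 + ((½)*(-¼)*(-25))/4 + a/4))*y = (6 + 8*(-2 + (¼)*(25/8) + a/4) - 1*(-13)*(-2 + (¼)*(25/8) + a/4))*y = (6 + 8*(-2 + 25/32 + a/4) - 1*(-13)*(-2 + 25/32 + a/4))*y = (6 + 8*(-39/32 + a/4) - 1*(-13)*(-39/32 + a/4))*y = (6 + (-39/4 + 2*a) + (-507/32 + 13*a/4))*y = (-627/32 + 21*a/4)*y = y*(-627/32 + 21*a/4))
m(-191, 66) - 1*11754 = (3/32)*(-191)*(-209 + 56*66) - 1*11754 = (3/32)*(-191)*(-209 + 3696) - 11754 = (3/32)*(-191)*3487 - 11754 = -1998051/32 - 11754 = -2374179/32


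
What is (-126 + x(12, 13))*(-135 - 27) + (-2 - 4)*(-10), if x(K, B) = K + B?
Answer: 16422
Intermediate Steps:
x(K, B) = B + K
(-126 + x(12, 13))*(-135 - 27) + (-2 - 4)*(-10) = (-126 + (13 + 12))*(-135 - 27) + (-2 - 4)*(-10) = (-126 + 25)*(-162) - 6*(-10) = -101*(-162) + 60 = 16362 + 60 = 16422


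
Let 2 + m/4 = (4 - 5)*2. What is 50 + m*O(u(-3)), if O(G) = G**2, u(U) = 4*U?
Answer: -2254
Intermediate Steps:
m = -16 (m = -8 + 4*((4 - 5)*2) = -8 + 4*(-1*2) = -8 + 4*(-2) = -8 - 8 = -16)
50 + m*O(u(-3)) = 50 - 16*(4*(-3))**2 = 50 - 16*(-12)**2 = 50 - 16*144 = 50 - 2304 = -2254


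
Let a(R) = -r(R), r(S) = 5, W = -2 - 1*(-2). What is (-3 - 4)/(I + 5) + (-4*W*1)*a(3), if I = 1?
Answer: -7/6 ≈ -1.1667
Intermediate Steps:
W = 0 (W = -2 + 2 = 0)
a(R) = -5 (a(R) = -1*5 = -5)
(-3 - 4)/(I + 5) + (-4*W*1)*a(3) = (-3 - 4)/(1 + 5) + (-4*0*1)*(-5) = -7/6 + (0*1)*(-5) = -7*⅙ + 0*(-5) = -7/6 + 0 = -7/6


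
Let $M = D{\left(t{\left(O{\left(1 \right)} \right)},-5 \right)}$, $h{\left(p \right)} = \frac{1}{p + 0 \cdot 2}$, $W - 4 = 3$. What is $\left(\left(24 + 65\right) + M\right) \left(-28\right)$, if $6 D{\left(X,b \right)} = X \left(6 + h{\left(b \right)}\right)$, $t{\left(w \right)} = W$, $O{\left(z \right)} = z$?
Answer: $- \frac{40222}{15} \approx -2681.5$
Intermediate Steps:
$W = 7$ ($W = 4 + 3 = 7$)
$h{\left(p \right)} = \frac{1}{p}$ ($h{\left(p \right)} = \frac{1}{p + 0} = \frac{1}{p}$)
$t{\left(w \right)} = 7$
$D{\left(X,b \right)} = \frac{X \left(6 + \frac{1}{b}\right)}{6}$
$M = \frac{203}{30}$ ($M = 7 + \frac{1}{6} \cdot 7 \frac{1}{-5} = 7 + \frac{1}{6} \cdot 7 \left(- \frac{1}{5}\right) = 7 - \frac{7}{30} = \frac{203}{30} \approx 6.7667$)
$\left(\left(24 + 65\right) + M\right) \left(-28\right) = \left(\left(24 + 65\right) + \frac{203}{30}\right) \left(-28\right) = \left(89 + \frac{203}{30}\right) \left(-28\right) = \frac{2873}{30} \left(-28\right) = - \frac{40222}{15}$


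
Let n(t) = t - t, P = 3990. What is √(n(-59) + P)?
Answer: √3990 ≈ 63.166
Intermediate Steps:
n(t) = 0
√(n(-59) + P) = √(0 + 3990) = √3990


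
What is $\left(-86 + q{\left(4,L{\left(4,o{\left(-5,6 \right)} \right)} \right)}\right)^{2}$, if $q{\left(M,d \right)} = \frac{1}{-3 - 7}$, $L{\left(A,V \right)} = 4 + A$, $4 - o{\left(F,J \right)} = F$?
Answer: $\frac{741321}{100} \approx 7413.2$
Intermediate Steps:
$o{\left(F,J \right)} = 4 - F$
$q{\left(M,d \right)} = - \frac{1}{10}$ ($q{\left(M,d \right)} = \frac{1}{-10} = - \frac{1}{10}$)
$\left(-86 + q{\left(4,L{\left(4,o{\left(-5,6 \right)} \right)} \right)}\right)^{2} = \left(-86 - \frac{1}{10}\right)^{2} = \left(- \frac{861}{10}\right)^{2} = \frac{741321}{100}$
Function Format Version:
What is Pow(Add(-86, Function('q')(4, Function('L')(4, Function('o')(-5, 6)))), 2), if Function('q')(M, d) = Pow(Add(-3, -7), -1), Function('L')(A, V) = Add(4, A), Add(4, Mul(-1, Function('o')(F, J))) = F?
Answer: Rational(741321, 100) ≈ 7413.2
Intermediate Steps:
Function('o')(F, J) = Add(4, Mul(-1, F))
Function('q')(M, d) = Rational(-1, 10) (Function('q')(M, d) = Pow(-10, -1) = Rational(-1, 10))
Pow(Add(-86, Function('q')(4, Function('L')(4, Function('o')(-5, 6)))), 2) = Pow(Add(-86, Rational(-1, 10)), 2) = Pow(Rational(-861, 10), 2) = Rational(741321, 100)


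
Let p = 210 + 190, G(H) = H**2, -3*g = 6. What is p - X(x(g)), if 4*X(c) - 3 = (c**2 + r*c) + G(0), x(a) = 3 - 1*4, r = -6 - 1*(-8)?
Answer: 799/2 ≈ 399.50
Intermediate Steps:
r = 2 (r = -6 + 8 = 2)
g = -2 (g = -1/3*6 = -2)
x(a) = -1 (x(a) = 3 - 4 = -1)
X(c) = 3/4 + c/2 + c**2/4 (X(c) = 3/4 + ((c**2 + 2*c) + 0**2)/4 = 3/4 + ((c**2 + 2*c) + 0)/4 = 3/4 + (c**2 + 2*c)/4 = 3/4 + (c/2 + c**2/4) = 3/4 + c/2 + c**2/4)
p = 400
p - X(x(g)) = 400 - (3/4 + (1/2)*(-1) + (1/4)*(-1)**2) = 400 - (3/4 - 1/2 + (1/4)*1) = 400 - (3/4 - 1/2 + 1/4) = 400 - 1*1/2 = 400 - 1/2 = 799/2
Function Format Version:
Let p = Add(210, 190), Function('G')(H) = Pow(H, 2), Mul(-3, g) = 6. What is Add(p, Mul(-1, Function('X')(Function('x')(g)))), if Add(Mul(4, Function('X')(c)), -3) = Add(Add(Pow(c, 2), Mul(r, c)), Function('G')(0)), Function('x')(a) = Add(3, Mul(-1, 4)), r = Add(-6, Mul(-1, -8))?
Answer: Rational(799, 2) ≈ 399.50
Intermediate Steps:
r = 2 (r = Add(-6, 8) = 2)
g = -2 (g = Mul(Rational(-1, 3), 6) = -2)
Function('x')(a) = -1 (Function('x')(a) = Add(3, -4) = -1)
Function('X')(c) = Add(Rational(3, 4), Mul(Rational(1, 2), c), Mul(Rational(1, 4), Pow(c, 2))) (Function('X')(c) = Add(Rational(3, 4), Mul(Rational(1, 4), Add(Add(Pow(c, 2), Mul(2, c)), Pow(0, 2)))) = Add(Rational(3, 4), Mul(Rational(1, 4), Add(Add(Pow(c, 2), Mul(2, c)), 0))) = Add(Rational(3, 4), Mul(Rational(1, 4), Add(Pow(c, 2), Mul(2, c)))) = Add(Rational(3, 4), Add(Mul(Rational(1, 2), c), Mul(Rational(1, 4), Pow(c, 2)))) = Add(Rational(3, 4), Mul(Rational(1, 2), c), Mul(Rational(1, 4), Pow(c, 2))))
p = 400
Add(p, Mul(-1, Function('X')(Function('x')(g)))) = Add(400, Mul(-1, Add(Rational(3, 4), Mul(Rational(1, 2), -1), Mul(Rational(1, 4), Pow(-1, 2))))) = Add(400, Mul(-1, Add(Rational(3, 4), Rational(-1, 2), Mul(Rational(1, 4), 1)))) = Add(400, Mul(-1, Add(Rational(3, 4), Rational(-1, 2), Rational(1, 4)))) = Add(400, Mul(-1, Rational(1, 2))) = Add(400, Rational(-1, 2)) = Rational(799, 2)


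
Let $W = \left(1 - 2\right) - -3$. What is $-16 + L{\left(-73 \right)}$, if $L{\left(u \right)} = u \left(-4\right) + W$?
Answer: $278$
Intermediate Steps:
$W = 2$ ($W = -1 + 3 = 2$)
$L{\left(u \right)} = 2 - 4 u$ ($L{\left(u \right)} = u \left(-4\right) + 2 = - 4 u + 2 = 2 - 4 u$)
$-16 + L{\left(-73 \right)} = -16 + \left(2 - -292\right) = -16 + \left(2 + 292\right) = -16 + 294 = 278$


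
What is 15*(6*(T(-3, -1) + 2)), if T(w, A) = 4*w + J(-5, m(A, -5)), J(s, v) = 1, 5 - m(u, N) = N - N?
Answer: -810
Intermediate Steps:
m(u, N) = 5 (m(u, N) = 5 - (N - N) = 5 - 1*0 = 5 + 0 = 5)
T(w, A) = 1 + 4*w (T(w, A) = 4*w + 1 = 1 + 4*w)
15*(6*(T(-3, -1) + 2)) = 15*(6*((1 + 4*(-3)) + 2)) = 15*(6*((1 - 12) + 2)) = 15*(6*(-11 + 2)) = 15*(6*(-9)) = 15*(-54) = -810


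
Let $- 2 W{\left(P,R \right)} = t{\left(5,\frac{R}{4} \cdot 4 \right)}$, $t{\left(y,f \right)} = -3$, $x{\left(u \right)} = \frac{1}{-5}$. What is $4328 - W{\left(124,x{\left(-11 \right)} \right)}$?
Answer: $\frac{8653}{2} \approx 4326.5$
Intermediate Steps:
$x{\left(u \right)} = - \frac{1}{5}$
$W{\left(P,R \right)} = \frac{3}{2}$ ($W{\left(P,R \right)} = \left(- \frac{1}{2}\right) \left(-3\right) = \frac{3}{2}$)
$4328 - W{\left(124,x{\left(-11 \right)} \right)} = 4328 - \frac{3}{2} = \frac{8653}{2}$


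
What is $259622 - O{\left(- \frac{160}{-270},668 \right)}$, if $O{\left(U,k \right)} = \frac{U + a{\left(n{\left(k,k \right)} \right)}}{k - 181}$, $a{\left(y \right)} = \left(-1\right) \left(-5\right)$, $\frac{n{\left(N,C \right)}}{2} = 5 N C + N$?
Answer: $\frac{3413769527}{13149} \approx 2.5962 \cdot 10^{5}$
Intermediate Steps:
$n{\left(N,C \right)} = 2 N + 10 C N$ ($n{\left(N,C \right)} = 2 \left(5 N C + N\right) = 2 \left(5 C N + N\right) = 2 \left(N + 5 C N\right) = 2 N + 10 C N$)
$a{\left(y \right)} = 5$
$O{\left(U,k \right)} = \frac{5 + U}{-181 + k}$ ($O{\left(U,k \right)} = \frac{U + 5}{k - 181} = \frac{5 + U}{-181 + k}$)
$259622 - O{\left(- \frac{160}{-270},668 \right)} = 259622 - \frac{5 - \frac{160}{-270}}{-181 + 668} = 259622 - \frac{5 - - \frac{16}{27}}{487} = 259622 - \frac{5 + \frac{16}{27}}{487} = 259622 - \frac{1}{487} \cdot \frac{151}{27} = 259622 - \frac{151}{13149} = \frac{3413769527}{13149}$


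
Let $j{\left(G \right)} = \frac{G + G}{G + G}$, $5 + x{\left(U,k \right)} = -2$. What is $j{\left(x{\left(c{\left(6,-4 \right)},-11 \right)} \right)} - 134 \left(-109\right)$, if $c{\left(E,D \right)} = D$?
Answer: $14607$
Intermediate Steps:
$x{\left(U,k \right)} = -7$ ($x{\left(U,k \right)} = -5 - 2 = -7$)
$j{\left(G \right)} = 1$ ($j{\left(G \right)} = \frac{2 G}{2 G} = 2 G \frac{1}{2 G} = 1$)
$j{\left(x{\left(c{\left(6,-4 \right)},-11 \right)} \right)} - 134 \left(-109\right) = 1 - 134 \left(-109\right) = 1 - -14606 = 1 + 14606 = 14607$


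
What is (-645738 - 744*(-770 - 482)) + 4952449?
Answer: 5238199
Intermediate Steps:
(-645738 - 744*(-770 - 482)) + 4952449 = (-645738 - 744*(-1252)) + 4952449 = (-645738 + 931488) + 4952449 = 285750 + 4952449 = 5238199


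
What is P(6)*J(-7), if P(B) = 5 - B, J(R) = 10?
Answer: -10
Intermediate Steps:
P(6)*J(-7) = (5 - 1*6)*10 = (5 - 6)*10 = -1*10 = -10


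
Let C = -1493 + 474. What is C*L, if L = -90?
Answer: 91710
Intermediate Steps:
C = -1019
C*L = -1019*(-90) = 91710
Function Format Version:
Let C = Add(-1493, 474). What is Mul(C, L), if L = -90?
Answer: 91710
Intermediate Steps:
C = -1019
Mul(C, L) = Mul(-1019, -90) = 91710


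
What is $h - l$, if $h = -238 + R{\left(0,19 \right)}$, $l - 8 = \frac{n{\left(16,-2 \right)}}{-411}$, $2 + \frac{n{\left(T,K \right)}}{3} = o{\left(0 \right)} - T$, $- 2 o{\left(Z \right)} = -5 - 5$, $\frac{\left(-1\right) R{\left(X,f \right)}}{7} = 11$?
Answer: $- \frac{44264}{137} \approx -323.09$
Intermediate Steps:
$R{\left(X,f \right)} = -77$ ($R{\left(X,f \right)} = \left(-7\right) 11 = -77$)
$o{\left(Z \right)} = 5$ ($o{\left(Z \right)} = - \frac{-5 - 5}{2} = \left(- \frac{1}{2}\right) \left(-10\right) = 5$)
$n{\left(T,K \right)} = 9 - 3 T$ ($n{\left(T,K \right)} = -6 + 3 \left(5 - T\right) = -6 - \left(-15 + 3 T\right) = 9 - 3 T$)
$l = \frac{1109}{137}$ ($l = 8 + \frac{9 - 48}{-411} = 8 + \left(9 - 48\right) \left(- \frac{1}{411}\right) = 8 - - \frac{13}{137} = 8 + \frac{13}{137} = \frac{1109}{137} \approx 8.0949$)
$h = -315$ ($h = -238 - 77 = -315$)
$h - l = -315 - \frac{1109}{137} = - \frac{44264}{137}$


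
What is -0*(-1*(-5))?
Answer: 0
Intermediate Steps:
-0*(-1*(-5)) = -0*5 = -30*0 = 0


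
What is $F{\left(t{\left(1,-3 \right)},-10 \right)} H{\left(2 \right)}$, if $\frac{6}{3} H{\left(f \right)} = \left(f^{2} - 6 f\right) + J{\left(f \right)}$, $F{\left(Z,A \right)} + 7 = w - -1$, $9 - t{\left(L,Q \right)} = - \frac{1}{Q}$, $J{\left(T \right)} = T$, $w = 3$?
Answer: $9$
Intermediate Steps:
$t{\left(L,Q \right)} = 9 + \frac{1}{Q}$ ($t{\left(L,Q \right)} = 9 - - \frac{1}{Q} = 9 + \frac{1}{Q}$)
$F{\left(Z,A \right)} = -3$ ($F{\left(Z,A \right)} = -7 + \left(3 - -1\right) = -7 + \left(3 + 1\right) = -7 + 4 = -3$)
$H{\left(f \right)} = \frac{f^{2}}{2} - \frac{5 f}{2}$ ($H{\left(f \right)} = \frac{\left(f^{2} - 6 f\right) + f}{2} = \frac{f^{2} - 5 f}{2} = \frac{f^{2}}{2} - \frac{5 f}{2}$)
$F{\left(t{\left(1,-3 \right)},-10 \right)} H{\left(2 \right)} = - 3 \cdot \frac{1}{2} \cdot 2 \left(-5 + 2\right) = - 3 \cdot \frac{1}{2} \cdot 2 \left(-3\right) = \left(-3\right) \left(-3\right) = 9$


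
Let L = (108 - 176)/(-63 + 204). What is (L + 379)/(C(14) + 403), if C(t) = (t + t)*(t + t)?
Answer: 53371/167367 ≈ 0.31889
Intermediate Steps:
L = -68/141 ≈ -0.48227
C(t) = 4*t² (C(t) = (2*t)*(2*t) = 4*t²)
(L + 379)/(C(14) + 403) = (-68/141 + 379)/(4*14² + 403) = 53371/(141*(4*196 + 403)) = 53371/(141*(784 + 403)) = (53371/141)/1187 = (53371/141)*(1/1187) = 53371/167367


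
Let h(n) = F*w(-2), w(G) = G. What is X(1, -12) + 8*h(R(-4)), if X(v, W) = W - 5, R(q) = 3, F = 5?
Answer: -97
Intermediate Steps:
X(v, W) = -5 + W
h(n) = -10 (h(n) = 5*(-2) = -10)
X(1, -12) + 8*h(R(-4)) = (-5 - 12) + 8*(-10) = -17 - 80 = -97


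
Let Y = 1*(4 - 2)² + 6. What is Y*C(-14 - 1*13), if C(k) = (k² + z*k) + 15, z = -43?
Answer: 19050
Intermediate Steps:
C(k) = 15 + k² - 43*k (C(k) = (k² - 43*k) + 15 = 15 + k² - 43*k)
Y = 10 (Y = 1*2² + 6 = 1*4 + 6 = 4 + 6 = 10)
Y*C(-14 - 1*13) = 10*(15 + (-14 - 1*13)² - 43*(-14 - 1*13)) = 10*(15 + (-14 - 13)² - 43*(-14 - 13)) = 10*(15 + (-27)² - 43*(-27)) = 10*(15 + 729 + 1161) = 10*1905 = 19050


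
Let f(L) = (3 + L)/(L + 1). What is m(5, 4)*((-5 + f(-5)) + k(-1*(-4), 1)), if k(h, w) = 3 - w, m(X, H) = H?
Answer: -10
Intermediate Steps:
f(L) = (3 + L)/(1 + L)
m(5, 4)*((-5 + f(-5)) + k(-1*(-4), 1)) = 4*((-5 + (3 - 5)/(1 - 5)) + (3 - 1*1)) = 4*((-5 - 2/(-4)) + (3 - 1)) = 4*((-5 - ¼*(-2)) + 2) = 4*((-5 + ½) + 2) = 4*(-9/2 + 2) = 4*(-5/2) = -10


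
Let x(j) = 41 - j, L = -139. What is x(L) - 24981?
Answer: -24801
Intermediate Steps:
x(L) - 24981 = (41 - 1*(-139)) - 24981 = (41 + 139) - 24981 = 180 - 24981 = -24801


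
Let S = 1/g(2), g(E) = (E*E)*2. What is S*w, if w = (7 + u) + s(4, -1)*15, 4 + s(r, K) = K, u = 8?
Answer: -15/2 ≈ -7.5000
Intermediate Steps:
g(E) = 2*E**2 (g(E) = E**2*2 = 2*E**2)
s(r, K) = -4 + K
S = 1/8 (S = 1/(2*2**2) = 1/(2*4) = 1/8 ≈ 0.12500)
w = -60 (w = (7 + 8) + (-4 - 1)*15 = 15 - 5*15 = 15 - 75 = -60)
S*w = (1/8)*(-60) = -15/2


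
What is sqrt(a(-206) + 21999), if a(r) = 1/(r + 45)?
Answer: sqrt(570235918)/161 ≈ 148.32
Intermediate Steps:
a(r) = 1/(45 + r)
sqrt(a(-206) + 21999) = sqrt(1/(45 - 206) + 21999) = sqrt(1/(-161) + 21999) = sqrt(-1/161 + 21999) = sqrt(3541838/161) = sqrt(570235918)/161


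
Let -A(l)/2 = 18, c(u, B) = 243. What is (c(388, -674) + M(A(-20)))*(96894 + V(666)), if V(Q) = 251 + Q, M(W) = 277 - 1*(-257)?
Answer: 75999147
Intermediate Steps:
A(l) = -36 (A(l) = -2*18 = -36)
M(W) = 534 (M(W) = 277 + 257 = 534)
(c(388, -674) + M(A(-20)))*(96894 + V(666)) = (243 + 534)*(96894 + (251 + 666)) = 777*(96894 + 917) = 777*97811 = 75999147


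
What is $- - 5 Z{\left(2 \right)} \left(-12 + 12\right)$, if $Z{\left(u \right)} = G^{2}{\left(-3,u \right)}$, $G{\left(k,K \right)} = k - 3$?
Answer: $0$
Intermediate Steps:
$G{\left(k,K \right)} = -3 + k$ ($G{\left(k,K \right)} = k - 3 = -3 + k$)
$Z{\left(u \right)} = 36$ ($Z{\left(u \right)} = \left(-3 - 3\right)^{2} = \left(-6\right)^{2} = 36$)
$- - 5 Z{\left(2 \right)} \left(-12 + 12\right) = - \left(-5\right) 36 \left(-12 + 12\right) = - \left(-180\right) 0 = \left(-1\right) 0 = 0$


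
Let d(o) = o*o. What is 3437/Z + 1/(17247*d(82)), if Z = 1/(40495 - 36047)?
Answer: 1772905465446529/115968828 ≈ 1.5288e+7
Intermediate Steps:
d(o) = o²
Z = 1/4448 ≈ 0.00022482
3437/Z + 1/(17247*d(82)) = 3437/(1/4448) + 1/(17247*(82²)) = 3437*4448 + (1/17247)/6724 = 15287776 + (1/17247)*(1/6724) = 15287776 + 1/115968828 = 1772905465446529/115968828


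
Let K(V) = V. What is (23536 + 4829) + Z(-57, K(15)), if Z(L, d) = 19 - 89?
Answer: 28295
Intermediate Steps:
Z(L, d) = -70
(23536 + 4829) + Z(-57, K(15)) = (23536 + 4829) - 70 = 28365 - 70 = 28295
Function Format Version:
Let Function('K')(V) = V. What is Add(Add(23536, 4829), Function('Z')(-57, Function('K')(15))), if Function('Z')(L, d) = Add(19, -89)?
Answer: 28295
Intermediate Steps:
Function('Z')(L, d) = -70
Add(Add(23536, 4829), Function('Z')(-57, Function('K')(15))) = Add(Add(23536, 4829), -70) = Add(28365, -70) = 28295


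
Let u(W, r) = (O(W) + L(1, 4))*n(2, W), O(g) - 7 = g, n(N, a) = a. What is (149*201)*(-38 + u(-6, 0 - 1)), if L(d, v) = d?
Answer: -1497450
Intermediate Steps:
O(g) = 7 + g
u(W, r) = W*(8 + W) (u(W, r) = ((7 + W) + 1)*W = (8 + W)*W = W*(8 + W))
(149*201)*(-38 + u(-6, 0 - 1)) = (149*201)*(-38 - 6*(8 - 6)) = 29949*(-38 - 6*2) = 29949*(-38 - 12) = 29949*(-50) = -1497450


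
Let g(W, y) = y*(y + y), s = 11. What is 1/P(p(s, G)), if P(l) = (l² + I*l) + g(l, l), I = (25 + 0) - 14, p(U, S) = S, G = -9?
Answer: 1/144 ≈ 0.0069444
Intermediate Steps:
I = 11 (I = 25 - 14 = 11)
g(W, y) = 2*y² (g(W, y) = y*(2*y) = 2*y²)
P(l) = 3*l² + 11*l (P(l) = (l² + 11*l) + 2*l² = 3*l² + 11*l)
1/P(p(s, G)) = 1/(-9*(11 + 3*(-9))) = 1/(-9*(11 - 27)) = 1/(-9*(-16)) = 1/144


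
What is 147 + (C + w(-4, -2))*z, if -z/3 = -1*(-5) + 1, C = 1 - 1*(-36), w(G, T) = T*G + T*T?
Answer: -735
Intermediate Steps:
w(G, T) = T² + G*T (w(G, T) = G*T + T² = T² + G*T)
C = 37 (C = 1 + 36 = 37)
z = -18 (z = -3*(-1*(-5) + 1) = -3*(5 + 1) = -3*6 = -18)
147 + (C + w(-4, -2))*z = 147 + (37 - 2*(-4 - 2))*(-18) = 147 + (37 - 2*(-6))*(-18) = 147 + (37 + 12)*(-18) = 147 + 49*(-18) = 147 - 882 = -735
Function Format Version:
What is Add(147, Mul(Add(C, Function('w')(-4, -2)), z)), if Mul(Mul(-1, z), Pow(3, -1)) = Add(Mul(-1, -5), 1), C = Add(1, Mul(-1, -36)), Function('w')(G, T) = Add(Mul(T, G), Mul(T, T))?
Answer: -735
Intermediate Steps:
Function('w')(G, T) = Add(Pow(T, 2), Mul(G, T)) (Function('w')(G, T) = Add(Mul(G, T), Pow(T, 2)) = Add(Pow(T, 2), Mul(G, T)))
C = 37 (C = Add(1, 36) = 37)
z = -18 (z = Mul(-3, Add(Mul(-1, -5), 1)) = Mul(-3, Add(5, 1)) = Mul(-3, 6) = -18)
Add(147, Mul(Add(C, Function('w')(-4, -2)), z)) = Add(147, Mul(Add(37, Mul(-2, Add(-4, -2))), -18)) = Add(147, Mul(Add(37, Mul(-2, -6)), -18)) = Add(147, Mul(Add(37, 12), -18)) = Add(147, Mul(49, -18)) = Add(147, -882) = -735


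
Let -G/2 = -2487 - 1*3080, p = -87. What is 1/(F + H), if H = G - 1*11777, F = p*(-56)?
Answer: 1/4229 ≈ 0.00023646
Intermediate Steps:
G = 11134 (G = -2*(-2487 - 1*3080) = -2*(-2487 - 3080) = -2*(-5567) = 11134)
F = 4872 (F = -87*(-56) = 4872)
H = -643 (H = 11134 - 1*11777 = 11134 - 11777 = -643)
1/(F + H) = 1/(4872 - 643) = 1/4229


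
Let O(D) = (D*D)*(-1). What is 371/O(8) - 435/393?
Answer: -57881/8384 ≈ -6.9037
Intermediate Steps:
O(D) = -D² (O(D) = D²*(-1) = -D²)
371/O(8) - 435/393 = 371/((-1*8²)) - 435/393 = 371/((-1*64)) - 435*1/393 = 371/(-64) - 145/131 = 371*(-1/64) - 145/131 = -371/64 - 145/131 = -57881/8384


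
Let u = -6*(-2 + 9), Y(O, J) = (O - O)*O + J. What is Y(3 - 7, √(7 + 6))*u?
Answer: -42*√13 ≈ -151.43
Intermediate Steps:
Y(O, J) = J (Y(O, J) = 0*O + J = 0 + J = J)
u = -42 (u = -6*7 = -42)
Y(3 - 7, √(7 + 6))*u = √(7 + 6)*(-42) = √13*(-42) = -42*√13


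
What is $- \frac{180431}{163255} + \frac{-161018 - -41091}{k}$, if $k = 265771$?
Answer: $- \frac{67532009686}{43388444605} \approx -1.5565$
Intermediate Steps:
$- \frac{180431}{163255} + \frac{-161018 - -41091}{k} = - \frac{180431}{163255} + \frac{-161018 - -41091}{265771} = \left(-180431\right) \frac{1}{163255} + \left(-161018 + 41091\right) \frac{1}{265771} = - \frac{180431}{163255} - \frac{119927}{265771} = - \frac{67532009686}{43388444605}$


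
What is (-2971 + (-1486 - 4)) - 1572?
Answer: -6033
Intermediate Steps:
(-2971 + (-1486 - 4)) - 1572 = (-2971 - 1490) - 1572 = -4461 - 1572 = -6033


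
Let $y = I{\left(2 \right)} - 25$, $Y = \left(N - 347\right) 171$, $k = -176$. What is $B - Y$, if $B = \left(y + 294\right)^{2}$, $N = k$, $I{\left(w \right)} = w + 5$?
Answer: $165609$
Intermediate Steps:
$I{\left(w \right)} = 5 + w$
$N = -176$
$Y = -89433$ ($Y = \left(-176 - 347\right) 171 = \left(-523\right) 171 = -89433$)
$y = -18$ ($y = \left(5 + 2\right) - 25 = 7 - 25 = -18$)
$B = 76176$ ($B = \left(-18 + 294\right)^{2} = 276^{2} = 76176$)
$B - Y = 76176 - -89433 = 76176 + 89433 = 165609$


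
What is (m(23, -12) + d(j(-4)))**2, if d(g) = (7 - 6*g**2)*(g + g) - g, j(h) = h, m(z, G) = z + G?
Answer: 528529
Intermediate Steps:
m(z, G) = G + z
d(g) = -g + 2*g*(7 - 6*g**2) (d(g) = (7 - 6*g**2)*(2*g) - g = 2*g*(7 - 6*g**2) - g = -g + 2*g*(7 - 6*g**2))
(m(23, -12) + d(j(-4)))**2 = ((-12 + 23) - 4*(13 - 12*(-4)**2))**2 = (11 - 4*(13 - 12*16))**2 = (11 - 4*(13 - 192))**2 = (11 - 4*(-179))**2 = (11 + 716)**2 = 727**2 = 528529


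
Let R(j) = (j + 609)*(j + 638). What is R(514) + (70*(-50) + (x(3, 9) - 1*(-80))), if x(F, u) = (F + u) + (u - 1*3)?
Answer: 1290294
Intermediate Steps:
x(F, u) = -3 + F + 2*u (x(F, u) = (F + u) + (u - 3) = (F + u) + (-3 + u) = -3 + F + 2*u)
R(j) = (609 + j)*(638 + j)
R(514) + (70*(-50) + (x(3, 9) - 1*(-80))) = (388542 + 514**2 + 1247*514) + (70*(-50) + ((-3 + 3 + 2*9) - 1*(-80))) = (388542 + 264196 + 640958) + (-3500 + ((-3 + 3 + 18) + 80)) = 1293696 + (-3500 + (18 + 80)) = 1293696 + (-3500 + 98) = 1293696 - 3402 = 1290294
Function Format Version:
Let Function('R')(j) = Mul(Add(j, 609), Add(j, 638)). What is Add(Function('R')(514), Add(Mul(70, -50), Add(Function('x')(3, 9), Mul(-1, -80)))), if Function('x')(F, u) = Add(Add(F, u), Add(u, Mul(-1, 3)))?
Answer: 1290294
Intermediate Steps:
Function('x')(F, u) = Add(-3, F, Mul(2, u)) (Function('x')(F, u) = Add(Add(F, u), Add(u, -3)) = Add(Add(F, u), Add(-3, u)) = Add(-3, F, Mul(2, u)))
Function('R')(j) = Mul(Add(609, j), Add(638, j))
Add(Function('R')(514), Add(Mul(70, -50), Add(Function('x')(3, 9), Mul(-1, -80)))) = Add(Add(388542, Pow(514, 2), Mul(1247, 514)), Add(Mul(70, -50), Add(Add(-3, 3, Mul(2, 9)), Mul(-1, -80)))) = Add(Add(388542, 264196, 640958), Add(-3500, Add(Add(-3, 3, 18), 80))) = Add(1293696, Add(-3500, Add(18, 80))) = Add(1293696, Add(-3500, 98)) = Add(1293696, -3402) = 1290294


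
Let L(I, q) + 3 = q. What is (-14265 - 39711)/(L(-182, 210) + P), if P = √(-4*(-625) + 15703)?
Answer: -5586516/12323 + 26988*√18203/12323 ≈ -157.86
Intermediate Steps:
L(I, q) = -3 + q
P = √18203 (P = √(2500 + 15703) = √18203 ≈ 134.92)
(-14265 - 39711)/(L(-182, 210) + P) = (-14265 - 39711)/((-3 + 210) + √18203) = -53976/(207 + √18203)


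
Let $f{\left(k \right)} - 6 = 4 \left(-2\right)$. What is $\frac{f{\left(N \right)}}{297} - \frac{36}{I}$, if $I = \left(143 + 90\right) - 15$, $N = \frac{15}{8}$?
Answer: $- \frac{5564}{32373} \approx -0.17187$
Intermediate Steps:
$N = \frac{15}{8}$ ($N = 15 \cdot \frac{1}{8} = \frac{15}{8} \approx 1.875$)
$f{\left(k \right)} = -2$ ($f{\left(k \right)} = 6 + 4 \left(-2\right) = 6 - 8 = -2$)
$I = 218$ ($I = 233 - 15 = 218$)
$\frac{f{\left(N \right)}}{297} - \frac{36}{I} = - \frac{2}{297} - \frac{36}{218} = \left(-2\right) \frac{1}{297} - \frac{18}{109} = - \frac{2}{297} - \frac{18}{109} = - \frac{5564}{32373}$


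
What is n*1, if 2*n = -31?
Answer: -31/2 ≈ -15.500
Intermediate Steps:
n = -31/2 (n = (½)*(-31) = -31/2 ≈ -15.500)
n*1 = -31/2*1 = -31/2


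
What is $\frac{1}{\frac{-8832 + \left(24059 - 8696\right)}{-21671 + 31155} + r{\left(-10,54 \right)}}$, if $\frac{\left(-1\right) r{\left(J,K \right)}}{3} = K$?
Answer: $- \frac{9484}{1529877} \approx -0.0061992$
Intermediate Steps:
$r{\left(J,K \right)} = - 3 K$
$\frac{1}{\frac{-8832 + \left(24059 - 8696\right)}{-21671 + 31155} + r{\left(-10,54 \right)}} = \frac{1}{\frac{-8832 + \left(24059 - 8696\right)}{-21671 + 31155} - 162} = \frac{1}{\frac{-8832 + \left(24059 - 8696\right)}{9484} - 162} = \frac{1}{\left(-8832 + 15363\right) \frac{1}{9484} - 162} = \frac{1}{6531 \cdot \frac{1}{9484} - 162} = \frac{1}{\frac{6531}{9484} - 162} = \frac{1}{- \frac{1529877}{9484}} = - \frac{9484}{1529877}$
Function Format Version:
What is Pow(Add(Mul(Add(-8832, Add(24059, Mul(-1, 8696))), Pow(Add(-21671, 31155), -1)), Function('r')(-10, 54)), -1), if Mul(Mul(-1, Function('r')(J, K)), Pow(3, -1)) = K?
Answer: Rational(-9484, 1529877) ≈ -0.0061992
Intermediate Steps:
Function('r')(J, K) = Mul(-3, K)
Pow(Add(Mul(Add(-8832, Add(24059, Mul(-1, 8696))), Pow(Add(-21671, 31155), -1)), Function('r')(-10, 54)), -1) = Pow(Add(Mul(Add(-8832, Add(24059, Mul(-1, 8696))), Pow(Add(-21671, 31155), -1)), Mul(-3, 54)), -1) = Pow(Add(Mul(Add(-8832, Add(24059, -8696)), Pow(9484, -1)), -162), -1) = Pow(Add(Mul(Add(-8832, 15363), Rational(1, 9484)), -162), -1) = Pow(Add(Mul(6531, Rational(1, 9484)), -162), -1) = Pow(Add(Rational(6531, 9484), -162), -1) = Pow(Rational(-1529877, 9484), -1) = Rational(-9484, 1529877)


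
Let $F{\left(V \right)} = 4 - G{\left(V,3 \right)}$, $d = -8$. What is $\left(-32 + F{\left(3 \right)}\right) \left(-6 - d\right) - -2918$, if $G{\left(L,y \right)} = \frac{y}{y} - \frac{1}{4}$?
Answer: $\frac{5721}{2} \approx 2860.5$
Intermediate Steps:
$G{\left(L,y \right)} = \frac{3}{4}$ ($G{\left(L,y \right)} = 1 - \frac{1}{4} = \frac{3}{4}$)
$F{\left(V \right)} = \frac{13}{4}$ ($F{\left(V \right)} = 4 - \frac{3}{4} = \frac{13}{4}$)
$\left(-32 + F{\left(3 \right)}\right) \left(-6 - d\right) - -2918 = \left(-32 + \frac{13}{4}\right) \left(-6 - -8\right) - -2918 = - \frac{115 \left(-6 + 8\right)}{4} + 2918 = \left(- \frac{115}{4}\right) 2 + 2918 = - \frac{115}{2} + 2918 = \frac{5721}{2}$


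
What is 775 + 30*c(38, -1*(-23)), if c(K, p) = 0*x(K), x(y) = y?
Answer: 775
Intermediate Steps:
c(K, p) = 0 (c(K, p) = 0*K = 0)
775 + 30*c(38, -1*(-23)) = 775 + 30*0 = 775 + 0 = 775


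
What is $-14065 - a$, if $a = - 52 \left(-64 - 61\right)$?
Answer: $-20565$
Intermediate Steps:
$a = 6500$ ($a = \left(-52\right) \left(-125\right) = 6500$)
$-14065 - a = -14065 - 6500 = -20565$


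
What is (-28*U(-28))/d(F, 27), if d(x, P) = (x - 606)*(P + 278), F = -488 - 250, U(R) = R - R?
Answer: 0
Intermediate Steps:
U(R) = 0
F = -738
d(x, P) = (-606 + x)*(278 + P)
(-28*U(-28))/d(F, 27) = (-28*0)/(-168468 - 606*27 + 278*(-738) + 27*(-738)) = 0/(-168468 - 16362 - 205164 - 19926) = 0/(-409920) = 0*(-1/409920) = 0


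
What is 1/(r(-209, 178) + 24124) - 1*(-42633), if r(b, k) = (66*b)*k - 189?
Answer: 103657748300/2431397 ≈ 42633.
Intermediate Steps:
r(b, k) = -189 + 66*b*k (r(b, k) = 66*b*k - 189 = -189 + 66*b*k)
1/(r(-209, 178) + 24124) - 1*(-42633) = 1/((-189 + 66*(-209)*178) + 24124) - 1*(-42633) = 1/((-189 - 2455332) + 24124) + 42633 = 1/(-2455521 + 24124) + 42633 = 1/(-2431397) + 42633 = -1/2431397 + 42633 = 103657748300/2431397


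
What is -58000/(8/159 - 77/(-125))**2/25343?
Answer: -22910906250000/4444580552807 ≈ -5.1548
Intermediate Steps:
-58000/(8/159 - 77/(-125))**2/25343 = -58000/(8*(1/159) - 77*(-1/125))**2*(1/25343) = -58000/(8/159 + 77/125)**2*(1/25343) = -58000/((13243/19875)**2)*(1/25343) = -58000/175377049/395015625*(1/25343) = -58000*395015625/175377049*(1/25343) = -22910906250000/175377049*1/25343 = -22910906250000/4444580552807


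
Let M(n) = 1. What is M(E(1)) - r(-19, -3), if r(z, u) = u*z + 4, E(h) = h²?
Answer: -60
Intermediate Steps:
r(z, u) = 4 + u*z
M(E(1)) - r(-19, -3) = 1 - (4 - 3*(-19)) = 1 - (4 + 57) = 1 - 1*61 = 1 - 61 = -60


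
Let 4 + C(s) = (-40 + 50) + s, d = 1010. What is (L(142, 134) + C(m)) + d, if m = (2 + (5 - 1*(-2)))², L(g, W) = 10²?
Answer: 1197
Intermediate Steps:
L(g, W) = 100
m = 81 (m = (2 + (5 + 2))² = (2 + 7)² = 9² = 81)
C(s) = 6 + s (C(s) = -4 + ((-40 + 50) + s) = -4 + (10 + s) = 6 + s)
(L(142, 134) + C(m)) + d = (100 + (6 + 81)) + 1010 = (100 + 87) + 1010 = 187 + 1010 = 1197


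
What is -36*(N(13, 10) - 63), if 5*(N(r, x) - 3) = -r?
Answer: 11268/5 ≈ 2253.6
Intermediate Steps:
N(r, x) = 3 - r/5 (N(r, x) = 3 + (-r)/5 = 3 - r/5)
-36*(N(13, 10) - 63) = -36*((3 - ⅕*13) - 63) = -36*((3 - 13/5) - 63) = -36*(⅖ - 63) = -36*(-313/5) = 11268/5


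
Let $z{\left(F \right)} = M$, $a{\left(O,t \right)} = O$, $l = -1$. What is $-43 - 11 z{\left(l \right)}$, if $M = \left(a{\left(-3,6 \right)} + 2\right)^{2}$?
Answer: $-54$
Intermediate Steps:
$M = 1$ ($M = \left(-3 + 2\right)^{2} = \left(-1\right)^{2} = 1$)
$z{\left(F \right)} = 1$
$-43 - 11 z{\left(l \right)} = -43 - 11 = -54$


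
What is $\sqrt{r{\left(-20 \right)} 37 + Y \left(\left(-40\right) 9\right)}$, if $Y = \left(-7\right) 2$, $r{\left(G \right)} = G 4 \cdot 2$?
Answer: $4 i \sqrt{55} \approx 29.665 i$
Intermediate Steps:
$r{\left(G \right)} = 8 G$ ($r{\left(G \right)} = 4 G 2 = 8 G$)
$Y = -14$
$\sqrt{r{\left(-20 \right)} 37 + Y \left(\left(-40\right) 9\right)} = \sqrt{8 \left(-20\right) 37 - 14 \left(\left(-40\right) 9\right)} = \sqrt{\left(-160\right) 37 - -5040} = \sqrt{-5920 + 5040} = \sqrt{-880} = 4 i \sqrt{55}$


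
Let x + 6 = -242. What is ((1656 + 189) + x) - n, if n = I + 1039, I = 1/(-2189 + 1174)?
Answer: 566371/1015 ≈ 558.00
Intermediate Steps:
x = -248 (x = -6 - 242 = -248)
I = -1/1015 (I = 1/(-1015) = -1/1015 ≈ -0.00098522)
n = 1054584/1015 (n = -1/1015 + 1039 = 1054584/1015 ≈ 1039.0)
((1656 + 189) + x) - n = ((1656 + 189) - 248) - 1*1054584/1015 = (1845 - 248) - 1054584/1015 = 1597 - 1054584/1015 = 566371/1015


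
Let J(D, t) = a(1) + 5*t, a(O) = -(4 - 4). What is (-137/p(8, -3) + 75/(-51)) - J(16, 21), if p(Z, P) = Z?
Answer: -16809/136 ≈ -123.60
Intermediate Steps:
a(O) = 0 (a(O) = -1*0 = 0)
J(D, t) = 5*t (J(D, t) = 0 + 5*t = 5*t)
(-137/p(8, -3) + 75/(-51)) - J(16, 21) = (-137/8 + 75/(-51)) - 5*21 = (-137*⅛ + 75*(-1/51)) - 1*105 = (-137/8 - 25/17) - 105 = -2529/136 - 105 = -16809/136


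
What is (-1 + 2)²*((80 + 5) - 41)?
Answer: 44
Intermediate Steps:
(-1 + 2)²*((80 + 5) - 41) = 1²*(85 - 41) = 1*44 = 44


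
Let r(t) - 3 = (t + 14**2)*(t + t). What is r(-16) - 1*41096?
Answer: -46853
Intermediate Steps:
r(t) = 3 + 2*t*(196 + t) (r(t) = 3 + (t + 14**2)*(t + t) = 3 + (t + 196)*(2*t) = 3 + (196 + t)*(2*t) = 3 + 2*t*(196 + t))
r(-16) - 1*41096 = (3 + 2*(-16)**2 + 392*(-16)) - 1*41096 = (3 + 2*256 - 6272) - 41096 = (3 + 512 - 6272) - 41096 = -5757 - 41096 = -46853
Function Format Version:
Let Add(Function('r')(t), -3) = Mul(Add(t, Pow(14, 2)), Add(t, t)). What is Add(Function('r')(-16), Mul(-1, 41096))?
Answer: -46853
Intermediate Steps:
Function('r')(t) = Add(3, Mul(2, t, Add(196, t))) (Function('r')(t) = Add(3, Mul(Add(t, Pow(14, 2)), Add(t, t))) = Add(3, Mul(Add(t, 196), Mul(2, t))) = Add(3, Mul(Add(196, t), Mul(2, t))) = Add(3, Mul(2, t, Add(196, t))))
Add(Function('r')(-16), Mul(-1, 41096)) = Add(Add(3, Mul(2, Pow(-16, 2)), Mul(392, -16)), Mul(-1, 41096)) = Add(Add(3, Mul(2, 256), -6272), -41096) = Add(Add(3, 512, -6272), -41096) = Add(-5757, -41096) = -46853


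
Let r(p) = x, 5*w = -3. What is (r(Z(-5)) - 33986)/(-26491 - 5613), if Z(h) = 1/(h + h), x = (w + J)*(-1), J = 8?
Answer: 169967/160520 ≈ 1.0589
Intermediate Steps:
w = -⅗ (w = (⅕)*(-3) = -⅗ ≈ -0.60000)
x = -37/5 (x = (-⅗ + 8)*(-1) = (37/5)*(-1) = -37/5 ≈ -7.4000)
Z(h) = 1/(2*h)
r(p) = -37/5
(r(Z(-5)) - 33986)/(-26491 - 5613) = (-37/5 - 33986)/(-26491 - 5613) = -169967/5/(-32104) = -169967/5*(-1/32104) = 169967/160520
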